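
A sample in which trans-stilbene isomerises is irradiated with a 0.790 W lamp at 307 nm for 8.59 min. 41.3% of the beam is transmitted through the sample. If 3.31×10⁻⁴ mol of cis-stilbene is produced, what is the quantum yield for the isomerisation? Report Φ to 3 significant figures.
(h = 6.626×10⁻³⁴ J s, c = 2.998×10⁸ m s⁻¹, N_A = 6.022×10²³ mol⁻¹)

Photon energy at 307 nm: hc/λ = (6.626×10⁻³⁴)(2.998×10⁸)/(307×10⁻⁹) = 6.471×10⁻¹⁹ J.
Energy delivered: (0.790 W)(515.4 s) = 407.2 J.
Photons incident: 407.2 / 6.471×10⁻¹⁹ = 6.293×10²⁰, i.e. 6.293×10²⁰/6.022×10²³ = 0.001045 mol.
Fraction absorbed: 1 − 41.3/100 = 0.5870.
Photons absorbed: 0.5870 × 0.001045 = 6.134×10⁻⁴ mol.
Φ = 3.31×10⁻⁴ mol / 6.134×10⁻⁴ mol photons = 0.540.

Φ = 0.540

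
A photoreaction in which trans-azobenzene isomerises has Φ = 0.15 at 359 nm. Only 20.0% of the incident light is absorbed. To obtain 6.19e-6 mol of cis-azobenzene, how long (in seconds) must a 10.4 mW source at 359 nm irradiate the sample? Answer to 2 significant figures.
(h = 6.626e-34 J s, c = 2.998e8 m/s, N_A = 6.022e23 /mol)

t ≈ 6600 s

Photons that must be absorbed: 6.19e-6 / 0.15 = 4.127e-5 mol.
Incident photons needed: 4.127e-5 / 0.200 = 2.064e-4 mol.
Photon energy: hc/λ = 5.533e-19 J; per mole, 3.332e5 J mol⁻¹.
Energy required: 2.064e-4 × 3.332e5 = 68.77 J.
Time: 68.77 J / 0.0104 W = 6600 s.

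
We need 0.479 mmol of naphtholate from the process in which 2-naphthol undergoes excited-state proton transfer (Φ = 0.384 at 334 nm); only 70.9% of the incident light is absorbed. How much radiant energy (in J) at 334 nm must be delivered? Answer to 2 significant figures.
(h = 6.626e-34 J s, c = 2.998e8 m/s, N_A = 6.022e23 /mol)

Product: 0.479 mmol = 4.79e-4 mol.
Photons that must be absorbed: 4.79e-4 / 0.384 = 0.001247 mol.
Incident photons needed: 0.001247 / 0.709 = 0.001759 mol.
Photon energy: hc/λ = 5.948e-19 J; per mole, 3.582e5 J mol⁻¹.
Energy required: 0.001759 × 3.582e5 = 630 J.

630 J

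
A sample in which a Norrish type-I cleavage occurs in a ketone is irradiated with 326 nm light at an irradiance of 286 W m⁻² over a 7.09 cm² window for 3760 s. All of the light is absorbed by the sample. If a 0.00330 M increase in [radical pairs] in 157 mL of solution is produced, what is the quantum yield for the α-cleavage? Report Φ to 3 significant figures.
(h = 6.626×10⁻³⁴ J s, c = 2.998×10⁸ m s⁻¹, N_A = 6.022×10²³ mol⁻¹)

Φ = 0.249

Product: (0.00330 M)(0.157 L) = 5.181×10⁻⁴ mol.
Photon energy at 326 nm: hc/λ = (6.626×10⁻³⁴)(2.998×10⁸)/(326×10⁻⁹) = 6.093×10⁻¹⁹ J.
Energy delivered: (286 W m⁻²)(7.09×10⁻⁴ m²)(3760 s) = 762.4 J.
Photons incident: 762.4 / 6.093×10⁻¹⁹ = 1.251×10²¹, i.e. 1.251×10²¹/6.022×10²³ = 0.002077 mol.
Φ = 5.181×10⁻⁴ mol / 0.002077 mol photons = 0.249.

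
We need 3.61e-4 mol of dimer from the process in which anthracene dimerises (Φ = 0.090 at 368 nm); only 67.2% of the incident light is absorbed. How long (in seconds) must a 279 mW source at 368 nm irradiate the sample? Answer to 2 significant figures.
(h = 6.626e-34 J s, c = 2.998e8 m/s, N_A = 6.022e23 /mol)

Photons that must be absorbed: 3.61e-4 / 0.090 = 0.004011 mol.
Incident photons needed: 0.004011 / 0.672 = 0.005969 mol.
Photon energy: hc/λ = 5.398e-19 J; per mole, 3.251e5 J mol⁻¹.
Energy required: 0.005969 × 3.251e5 = 1941 J.
Time: 1941 J / 0.279 W = 7000 s.

t ≈ 7000 s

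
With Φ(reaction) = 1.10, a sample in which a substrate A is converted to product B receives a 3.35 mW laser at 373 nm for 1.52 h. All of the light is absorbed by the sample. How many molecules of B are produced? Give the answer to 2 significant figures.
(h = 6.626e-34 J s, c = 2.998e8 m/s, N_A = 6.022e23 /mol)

3.8e19 molecules

Photon energy at 373 nm: hc/λ = (6.626e-34)(2.998e8)/(373e-9) = 5.326e-19 J.
Energy delivered: (3.35 mW)(5472 s) = 18.33 J.
Photons incident: 18.33 / 5.326e-19 = 3.442e19, i.e. 3.442e19/6.022e23 = 5.716e-5 mol.
Product: Φ × n_abs = 1.10 × 5.716e-5 = 6.288e-5 mol.
As a count: 6.288e-5 × 6.022e23 = 3.8e19.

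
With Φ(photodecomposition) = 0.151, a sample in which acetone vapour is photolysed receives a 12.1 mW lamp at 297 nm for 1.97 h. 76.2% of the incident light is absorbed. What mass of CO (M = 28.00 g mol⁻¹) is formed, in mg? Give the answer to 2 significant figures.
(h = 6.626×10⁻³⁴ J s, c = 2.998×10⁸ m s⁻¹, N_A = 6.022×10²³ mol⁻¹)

Photon energy at 297 nm: hc/λ = (6.626×10⁻³⁴)(2.998×10⁸)/(297×10⁻⁹) = 6.688×10⁻¹⁹ J.
Energy delivered: (12.1 mW)(7092 s) = 85.81 J.
Photons incident: 85.81 / 6.688×10⁻¹⁹ = 1.283×10²⁰, i.e. 1.283×10²⁰/6.022×10²³ = 2.131×10⁻⁴ mol.
Photons absorbed: 0.762 × 2.131×10⁻⁴ = 1.624×10⁻⁴ mol.
Product: Φ × n_abs = 0.151 × 1.624×10⁻⁴ = 2.452×10⁻⁵ mol.
Mass: 2.452×10⁻⁵ × 28.00 = 6.866×10⁻⁴ g = 0.69 mg.

0.69 mg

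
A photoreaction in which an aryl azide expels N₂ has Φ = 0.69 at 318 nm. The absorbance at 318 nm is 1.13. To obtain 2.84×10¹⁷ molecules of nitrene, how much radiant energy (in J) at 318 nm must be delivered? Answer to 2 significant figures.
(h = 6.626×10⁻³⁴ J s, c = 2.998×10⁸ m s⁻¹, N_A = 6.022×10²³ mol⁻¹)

0.28 J

Product: 2.84×10¹⁷ / 6.022×10²³ = 4.716×10⁻⁷ mol.
Photons that must be absorbed: 4.716×10⁻⁷ / 0.69 = 6.835×10⁻⁷ mol.
Fraction absorbed: 1 − 10^(−1.13) = 0.9259.
Incident photons needed: 6.835×10⁻⁷ / 0.9259 = 7.382×10⁻⁷ mol.
Photon energy: hc/λ = 6.247×10⁻¹⁹ J; per mole, 3.762×10⁵ J mol⁻¹.
Energy required: 7.382×10⁻⁷ × 3.762×10⁵ = 0.28 J.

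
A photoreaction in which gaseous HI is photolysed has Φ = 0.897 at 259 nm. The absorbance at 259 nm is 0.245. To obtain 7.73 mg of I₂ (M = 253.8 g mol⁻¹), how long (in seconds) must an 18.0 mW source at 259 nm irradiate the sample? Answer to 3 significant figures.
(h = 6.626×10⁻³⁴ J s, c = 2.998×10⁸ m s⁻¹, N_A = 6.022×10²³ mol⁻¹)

Product: 7.73 mg / 253.8 g mol⁻¹ = 3.046×10⁻⁵ mol.
Photons that must be absorbed: 3.046×10⁻⁵ / 0.897 = 3.396×10⁻⁵ mol.
Fraction absorbed: 1 − 10^(−0.245) = 0.4311.
Incident photons needed: 3.396×10⁻⁵ / 0.4311 = 7.878×10⁻⁵ mol.
Photon energy: hc/λ = 7.670×10⁻¹⁹ J; per mole, 4.619×10⁵ J mol⁻¹.
Energy required: 7.878×10⁻⁵ × 4.619×10⁵ = 36.39 J.
Time: 36.39 J / 0.018 W = 2020 s.

t ≈ 2020 s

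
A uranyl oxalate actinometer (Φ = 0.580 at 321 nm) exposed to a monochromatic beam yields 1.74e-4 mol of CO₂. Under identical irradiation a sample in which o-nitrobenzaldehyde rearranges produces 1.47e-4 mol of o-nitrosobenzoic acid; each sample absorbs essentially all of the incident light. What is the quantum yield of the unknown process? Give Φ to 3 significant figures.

Φ = 0.490

Photons absorbed by the actinometer: 1.74e-4 / 0.580 = 3.000e-4 mol.
Φ(unknown) = 1.47e-4 / 3.000e-4 = 0.490.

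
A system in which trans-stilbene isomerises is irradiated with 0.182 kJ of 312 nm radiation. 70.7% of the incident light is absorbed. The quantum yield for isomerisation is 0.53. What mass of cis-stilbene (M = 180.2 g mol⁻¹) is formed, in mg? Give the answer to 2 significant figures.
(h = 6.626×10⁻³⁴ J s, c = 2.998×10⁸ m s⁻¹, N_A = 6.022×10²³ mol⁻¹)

32 mg

Photon energy at 312 nm: hc/λ = (6.626×10⁻³⁴)(2.998×10⁸)/(312×10⁻⁹) = 6.367×10⁻¹⁹ J.
Incident energy: 0.182 kJ = 182 J.
Photons incident: 182 / 6.367×10⁻¹⁹ = 2.858×10²⁰, i.e. 2.858×10²⁰/6.022×10²³ = 4.746×10⁻⁴ mol.
Photons absorbed: 0.707 × 4.746×10⁻⁴ = 3.355×10⁻⁴ mol.
Product: Φ × n_abs = 0.53 × 3.355×10⁻⁴ = 1.778×10⁻⁴ mol.
Mass: 1.778×10⁻⁴ × 180.2 = 0.03204 g = 32 mg.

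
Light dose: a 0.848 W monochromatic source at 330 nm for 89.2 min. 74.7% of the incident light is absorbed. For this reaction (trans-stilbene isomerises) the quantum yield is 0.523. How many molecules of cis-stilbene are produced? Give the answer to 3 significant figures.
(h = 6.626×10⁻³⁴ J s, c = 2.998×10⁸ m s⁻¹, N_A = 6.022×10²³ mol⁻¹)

2.95×10²¹ molecules

Photon energy at 330 nm: hc/λ = (6.626×10⁻³⁴)(2.998×10⁸)/(330×10⁻⁹) = 6.020×10⁻¹⁹ J.
Energy delivered: (0.848 W)(5352 s) = 4538 J.
Photons incident: 4538 / 6.020×10⁻¹⁹ = 7.538×10²¹, i.e. 7.538×10²¹/6.022×10²³ = 0.01252 mol.
Photons absorbed: 0.747 × 0.01252 = 0.009352 mol.
Product: Φ × n_abs = 0.523 × 0.009352 = 0.004891 mol.
As a count: 0.004891 × 6.022×10²³ = 2.95×10²¹.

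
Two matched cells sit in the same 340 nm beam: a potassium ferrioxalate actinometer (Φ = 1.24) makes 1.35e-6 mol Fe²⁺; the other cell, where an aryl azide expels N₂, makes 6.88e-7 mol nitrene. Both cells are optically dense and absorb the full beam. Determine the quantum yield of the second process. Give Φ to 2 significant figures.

Photons absorbed by the actinometer: 1.35e-6 / 1.24 = 1.089e-6 mol.
Φ(unknown) = 6.88e-7 / 1.089e-6 = 0.63.

Φ = 0.63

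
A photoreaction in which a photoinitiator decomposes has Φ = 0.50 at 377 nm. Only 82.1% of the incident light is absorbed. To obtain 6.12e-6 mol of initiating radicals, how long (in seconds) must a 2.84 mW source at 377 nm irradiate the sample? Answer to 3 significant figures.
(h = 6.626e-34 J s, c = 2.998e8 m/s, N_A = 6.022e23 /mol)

t ≈ 1670 s

Photons that must be absorbed: 6.12e-6 / 0.50 = 1.224e-5 mol.
Incident photons needed: 1.224e-5 / 0.821 = 1.491e-5 mol.
Photon energy: hc/λ = 5.269e-19 J; per mole, 3.173e5 J mol⁻¹.
Energy required: 1.491e-5 × 3.173e5 = 4.731 J.
Time: 4.731 J / 0.00284 W = 1670 s.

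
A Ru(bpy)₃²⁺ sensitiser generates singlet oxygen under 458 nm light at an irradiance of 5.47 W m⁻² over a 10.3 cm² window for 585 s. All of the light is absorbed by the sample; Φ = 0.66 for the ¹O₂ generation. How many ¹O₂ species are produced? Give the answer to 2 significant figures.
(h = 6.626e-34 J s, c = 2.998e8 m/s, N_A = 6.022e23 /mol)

5.0e18 species

Photon energy at 458 nm: hc/λ = (6.626e-34)(2.998e8)/(458e-9) = 4.337e-19 J.
Energy delivered: (5.47 W m⁻²)(10.3e-4 m²)(585 s) = 3.296 J.
Photons incident: 3.296 / 4.337e-19 = 7.600e18, i.e. 7.600e18/6.022e23 = 1.262e-5 mol.
Product: Φ × n_abs = 0.66 × 1.262e-5 = 8.329e-6 mol.
As a count: 8.329e-6 × 6.022e23 = 5.0e18.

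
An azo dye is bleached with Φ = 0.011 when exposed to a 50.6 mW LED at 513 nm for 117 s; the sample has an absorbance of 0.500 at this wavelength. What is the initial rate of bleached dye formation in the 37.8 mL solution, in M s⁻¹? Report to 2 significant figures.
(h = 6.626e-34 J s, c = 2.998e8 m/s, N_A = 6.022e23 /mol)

Photon energy at 513 nm: hc/λ = (6.626e-34)(2.998e8)/(513e-9) = 3.872e-19 J.
Energy delivered: (50.6 mW)(117 s) = 5.920 J.
Photons incident: 5.920 / 3.872e-19 = 1.529e19, i.e. 1.529e19/6.022e23 = 2.539e-5 mol.
Fraction absorbed: 1 − 10^(−0.500) = 0.6838.
Photons absorbed: 0.6838 × 2.539e-5 = 1.736e-5 mol.
Product formed: 0.011 × 1.736e-5 = 1.910e-7 mol.
Rate: 1.910e-7 mol / (117 s × 0.0378 L) = 4.3e-8 M s⁻¹.

4.3e-8 M s⁻¹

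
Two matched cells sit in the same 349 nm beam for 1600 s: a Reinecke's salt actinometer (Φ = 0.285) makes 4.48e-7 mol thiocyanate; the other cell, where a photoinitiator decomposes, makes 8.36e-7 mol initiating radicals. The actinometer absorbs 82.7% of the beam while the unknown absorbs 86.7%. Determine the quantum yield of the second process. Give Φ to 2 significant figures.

Photons absorbed by the actinometer: 4.48e-7 / 0.285 = 1.572e-6 mol.
Incident flux: 1.572e-6 / 0.827 = 1.901e-6 einstein.
Absorbed by unknown: 0.867 × 1.901e-6 = 1.648e-6 mol.
Φ(unknown) = 8.36e-7 / 1.648e-6 = 0.51.

Φ = 0.51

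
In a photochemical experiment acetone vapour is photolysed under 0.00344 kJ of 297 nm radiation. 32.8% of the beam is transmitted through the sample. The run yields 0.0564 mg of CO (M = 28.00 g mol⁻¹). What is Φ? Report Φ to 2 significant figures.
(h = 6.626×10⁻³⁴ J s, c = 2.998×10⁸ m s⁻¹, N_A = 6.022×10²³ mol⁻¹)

Φ = 0.35

Product: 0.0564 mg / 28.00 g mol⁻¹ = 2.014×10⁻⁶ mol.
Photon energy at 297 nm: hc/λ = (6.626×10⁻³⁴)(2.998×10⁸)/(297×10⁻⁹) = 6.688×10⁻¹⁹ J.
Incident energy: 0.00344 kJ = 3.44 J.
Photons incident: 3.44 / 6.688×10⁻¹⁹ = 5.144×10¹⁸, i.e. 5.144×10¹⁸/6.022×10²³ = 8.542×10⁻⁶ mol.
Fraction absorbed: 1 − 32.8/100 = 0.6720.
Photons absorbed: 0.6720 × 8.542×10⁻⁶ = 5.740×10⁻⁶ mol.
Φ = 2.014×10⁻⁶ mol / 5.740×10⁻⁶ mol photons = 0.35.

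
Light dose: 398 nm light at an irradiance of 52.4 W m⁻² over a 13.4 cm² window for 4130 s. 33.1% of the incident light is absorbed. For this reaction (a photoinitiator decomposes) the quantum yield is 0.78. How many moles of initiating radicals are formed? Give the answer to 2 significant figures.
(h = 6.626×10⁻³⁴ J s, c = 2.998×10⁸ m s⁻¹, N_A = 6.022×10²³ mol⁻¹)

Photon energy at 398 nm: hc/λ = (6.626×10⁻³⁴)(2.998×10⁸)/(398×10⁻⁹) = 4.991×10⁻¹⁹ J.
Energy delivered: (52.4 W m⁻²)(13.4×10⁻⁴ m²)(4130 s) = 290.0 J.
Photons incident: 290.0 / 4.991×10⁻¹⁹ = 5.810×10²⁰, i.e. 5.810×10²⁰/6.022×10²³ = 9.648×10⁻⁴ mol.
Photons absorbed: 0.331 × 9.648×10⁻⁴ = 3.193×10⁻⁴ mol.
Product: Φ × n_abs = 0.78 × 3.193×10⁻⁴ = 2.491×10⁻⁴ mol.

2.5×10⁻⁴ mol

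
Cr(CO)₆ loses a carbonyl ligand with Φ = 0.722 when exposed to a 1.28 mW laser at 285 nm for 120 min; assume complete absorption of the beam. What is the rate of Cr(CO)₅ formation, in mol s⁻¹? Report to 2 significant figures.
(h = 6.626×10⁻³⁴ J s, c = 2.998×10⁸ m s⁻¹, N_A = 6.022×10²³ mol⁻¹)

2.2×10⁻⁹ mol s⁻¹

Photon energy at 285 nm: hc/λ = (6.626×10⁻³⁴)(2.998×10⁸)/(285×10⁻⁹) = 6.970×10⁻¹⁹ J.
Energy delivered: (1.28 mW)(7200 s) = 9.216 J.
Photons incident: 9.216 / 6.970×10⁻¹⁹ = 1.322×10¹⁹, i.e. 1.322×10¹⁹/6.022×10²³ = 2.195×10⁻⁵ mol.
Product formed: 0.722 × 2.195×10⁻⁵ = 1.585×10⁻⁵ mol.
Rate: 1.585×10⁻⁵ / 7200 s = 2.2×10⁻⁹ mol s⁻¹.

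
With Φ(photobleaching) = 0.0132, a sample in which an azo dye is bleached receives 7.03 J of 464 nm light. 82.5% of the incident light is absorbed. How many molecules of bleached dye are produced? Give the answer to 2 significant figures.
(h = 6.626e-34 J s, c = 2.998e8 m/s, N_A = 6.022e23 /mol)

Photon energy at 464 nm: hc/λ = (6.626e-34)(2.998e8)/(464e-9) = 4.281e-19 J.
Photons incident: 7.03 / 4.281e-19 = 1.642e19, i.e. 1.642e19/6.022e23 = 2.727e-5 mol.
Photons absorbed: 0.825 × 2.727e-5 = 2.250e-5 mol.
Product: Φ × n_abs = 0.0132 × 2.250e-5 = 2.970e-7 mol.
As a count: 2.970e-7 × 6.022e23 = 1.8e17.

1.8e17 molecules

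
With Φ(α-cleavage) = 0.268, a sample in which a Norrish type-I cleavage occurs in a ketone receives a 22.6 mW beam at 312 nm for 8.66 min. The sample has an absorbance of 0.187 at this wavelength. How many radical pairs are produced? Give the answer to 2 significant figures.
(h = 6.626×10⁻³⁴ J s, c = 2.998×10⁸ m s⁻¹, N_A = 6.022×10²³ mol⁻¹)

1.7×10¹⁸ radical pairs

Photon energy at 312 nm: hc/λ = (6.626×10⁻³⁴)(2.998×10⁸)/(312×10⁻⁹) = 6.367×10⁻¹⁹ J.
Energy delivered: (22.6 mW)(519.6 s) = 11.74 J.
Photons incident: 11.74 / 6.367×10⁻¹⁹ = 1.844×10¹⁹, i.e. 1.844×10¹⁹/6.022×10²³ = 3.062×10⁻⁵ mol.
Fraction absorbed: 1 − 10^(−0.187) = 0.3499.
Photons absorbed: 0.3499 × 3.062×10⁻⁵ = 1.071×10⁻⁵ mol.
Product: Φ × n_abs = 0.268 × 1.071×10⁻⁵ = 2.870×10⁻⁶ mol.
As a count: 2.870×10⁻⁶ × 6.022×10²³ = 1.7×10¹⁸.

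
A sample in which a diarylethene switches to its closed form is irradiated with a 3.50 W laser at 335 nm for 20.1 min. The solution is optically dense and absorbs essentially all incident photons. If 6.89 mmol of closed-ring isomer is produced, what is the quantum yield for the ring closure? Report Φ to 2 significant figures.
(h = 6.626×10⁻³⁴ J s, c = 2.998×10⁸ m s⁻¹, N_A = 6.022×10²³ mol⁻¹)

Product: 6.89 mmol = 0.00689 mol.
Photon energy at 335 nm: hc/λ = (6.626×10⁻³⁴)(2.998×10⁸)/(335×10⁻⁹) = 5.930×10⁻¹⁹ J.
Energy delivered: (3.50 W)(1206 s) = 4221 J.
Photons incident: 4221 / 5.930×10⁻¹⁹ = 7.118×10²¹, i.e. 7.118×10²¹/6.022×10²³ = 0.01182 mol.
Φ = 0.00689 mol / 0.01182 mol photons = 0.58.

Φ = 0.58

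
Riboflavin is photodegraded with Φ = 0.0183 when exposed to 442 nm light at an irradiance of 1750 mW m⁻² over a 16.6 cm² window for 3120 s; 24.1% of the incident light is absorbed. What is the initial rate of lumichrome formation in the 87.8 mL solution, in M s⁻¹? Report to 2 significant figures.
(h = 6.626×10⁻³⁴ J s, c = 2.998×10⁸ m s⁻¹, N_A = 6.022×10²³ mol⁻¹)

Photon energy at 442 nm: hc/λ = (6.626×10⁻³⁴)(2.998×10⁸)/(442×10⁻⁹) = 4.494×10⁻¹⁹ J.
Energy delivered: (1750 mW m⁻²)(16.6×10⁻⁴ m²)(3120 s) = 9.064 J.
Photons incident: 9.064 / 4.494×10⁻¹⁹ = 2.017×10¹⁹, i.e. 2.017×10¹⁹/6.022×10²³ = 3.349×10⁻⁵ mol.
Photons absorbed: 0.241 × 3.349×10⁻⁵ = 8.071×10⁻⁶ mol.
Product formed: 0.0183 × 8.071×10⁻⁶ = 1.477×10⁻⁷ mol.
Rate: 1.477×10⁻⁷ mol / (3120 s × 0.0878 L) = 5.4×10⁻¹⁰ M s⁻¹.

5.4×10⁻¹⁰ M s⁻¹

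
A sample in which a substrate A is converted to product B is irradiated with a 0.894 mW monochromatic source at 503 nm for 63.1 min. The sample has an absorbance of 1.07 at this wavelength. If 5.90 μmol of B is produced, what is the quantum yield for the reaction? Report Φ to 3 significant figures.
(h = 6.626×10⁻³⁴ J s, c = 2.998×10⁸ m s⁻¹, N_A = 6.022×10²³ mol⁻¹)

Φ = 0.453

Product: 5.90 μmol = 5.90×10⁻⁶ mol.
Photon energy at 503 nm: hc/λ = (6.626×10⁻³⁴)(2.998×10⁸)/(503×10⁻⁹) = 3.949×10⁻¹⁹ J.
Energy delivered: (0.894 mW)(3786 s) = 3.385 J.
Photons incident: 3.385 / 3.949×10⁻¹⁹ = 8.572×10¹⁸, i.e. 8.572×10¹⁸/6.022×10²³ = 1.423×10⁻⁵ mol.
Fraction absorbed: 1 − 10^(−1.07) = 0.9149.
Photons absorbed: 0.9149 × 1.423×10⁻⁵ = 1.302×10⁻⁵ mol.
Φ = 5.90×10⁻⁶ mol / 1.302×10⁻⁵ mol photons = 0.453.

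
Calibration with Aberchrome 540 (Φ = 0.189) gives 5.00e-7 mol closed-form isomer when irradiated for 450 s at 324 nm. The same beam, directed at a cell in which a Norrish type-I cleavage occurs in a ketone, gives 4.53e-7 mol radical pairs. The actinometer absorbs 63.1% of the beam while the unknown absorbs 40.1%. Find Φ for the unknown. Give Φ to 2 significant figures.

Photons absorbed by the actinometer: 5.00e-7 / 0.189 = 2.646e-6 mol.
Incident flux: 2.646e-6 / 0.631 = 4.193e-6 einstein.
Absorbed by unknown: 0.401 × 4.193e-6 = 1.681e-6 mol.
Φ(unknown) = 4.53e-7 / 1.681e-6 = 0.27.

Φ = 0.27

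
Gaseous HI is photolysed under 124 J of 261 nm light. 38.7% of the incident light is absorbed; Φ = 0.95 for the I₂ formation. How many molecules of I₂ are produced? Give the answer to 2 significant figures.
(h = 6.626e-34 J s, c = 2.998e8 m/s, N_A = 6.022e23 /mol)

6.0e19 molecules

Photon energy at 261 nm: hc/λ = (6.626e-34)(2.998e8)/(261e-9) = 7.611e-19 J.
Photons incident: 124 / 7.611e-19 = 1.629e20, i.e. 1.629e20/6.022e23 = 2.705e-4 mol.
Photons absorbed: 0.387 × 2.705e-4 = 1.047e-4 mol.
Product: Φ × n_abs = 0.95 × 1.047e-4 = 9.947e-5 mol.
As a count: 9.947e-5 × 6.022e23 = 6.0e19.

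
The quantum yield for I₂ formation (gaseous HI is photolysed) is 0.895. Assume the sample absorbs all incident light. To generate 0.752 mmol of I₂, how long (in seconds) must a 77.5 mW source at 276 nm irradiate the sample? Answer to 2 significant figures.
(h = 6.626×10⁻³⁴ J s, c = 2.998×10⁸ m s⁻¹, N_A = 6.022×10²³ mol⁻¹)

t ≈ 4700 s

Product: 0.752 mmol = 7.52×10⁻⁴ mol.
Photons that must be absorbed: 7.52×10⁻⁴ / 0.895 = 8.402×10⁻⁴ mol.
Photon energy: hc/λ = 7.197×10⁻¹⁹ J; per mole, 4.334×10⁵ J mol⁻¹.
Energy required: 8.402×10⁻⁴ × 4.334×10⁵ = 364.1 J.
Time: 364.1 J / 0.0775 W = 4700 s.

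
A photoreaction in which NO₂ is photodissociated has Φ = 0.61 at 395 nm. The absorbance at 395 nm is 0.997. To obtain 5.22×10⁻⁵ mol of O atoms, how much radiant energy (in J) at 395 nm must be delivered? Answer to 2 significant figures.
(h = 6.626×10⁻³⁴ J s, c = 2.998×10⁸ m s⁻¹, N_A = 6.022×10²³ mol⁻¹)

Photons that must be absorbed: 5.22×10⁻⁵ / 0.61 = 8.557×10⁻⁵ mol.
Fraction absorbed: 1 − 10^(−0.997) = 0.8993.
Incident photons needed: 8.557×10⁻⁵ / 0.8993 = 9.515×10⁻⁵ mol.
Photon energy: hc/λ = 5.029×10⁻¹⁹ J; per mole, 3.028×10⁵ J mol⁻¹.
Energy required: 9.515×10⁻⁵ × 3.028×10⁵ = 29 J.

29 J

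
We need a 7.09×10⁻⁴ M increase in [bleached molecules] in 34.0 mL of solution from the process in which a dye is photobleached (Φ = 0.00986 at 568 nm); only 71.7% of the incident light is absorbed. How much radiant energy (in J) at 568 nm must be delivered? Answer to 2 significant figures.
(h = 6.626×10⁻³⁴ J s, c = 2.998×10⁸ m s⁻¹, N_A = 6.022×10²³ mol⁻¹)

Product: (7.09×10⁻⁴ M)(0.034 L) = 2.411×10⁻⁵ mol.
Photons that must be absorbed: 2.411×10⁻⁵ / 0.00986 = 0.002445 mol.
Incident photons needed: 0.002445 / 0.717 = 0.003410 mol.
Photon energy: hc/λ = 3.497×10⁻¹⁹ J; per mole, 2.106×10⁵ J mol⁻¹.
Energy required: 0.003410 × 2.106×10⁵ = 720 J.

720 J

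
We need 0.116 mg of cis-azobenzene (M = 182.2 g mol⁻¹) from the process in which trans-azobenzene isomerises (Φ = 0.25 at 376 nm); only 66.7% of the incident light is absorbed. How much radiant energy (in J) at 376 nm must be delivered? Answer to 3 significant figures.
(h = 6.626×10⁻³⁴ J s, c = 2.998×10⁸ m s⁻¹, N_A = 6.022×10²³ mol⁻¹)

1.21 J

Product: 0.116 mg / 182.2 g mol⁻¹ = 6.367×10⁻⁷ mol.
Photons that must be absorbed: 6.367×10⁻⁷ / 0.25 = 2.547×10⁻⁶ mol.
Incident photons needed: 2.547×10⁻⁶ / 0.667 = 3.819×10⁻⁶ mol.
Photon energy: hc/λ = 5.283×10⁻¹⁹ J; per mole, 3.181×10⁵ J mol⁻¹.
Energy required: 3.819×10⁻⁶ × 3.181×10⁵ = 1.21 J.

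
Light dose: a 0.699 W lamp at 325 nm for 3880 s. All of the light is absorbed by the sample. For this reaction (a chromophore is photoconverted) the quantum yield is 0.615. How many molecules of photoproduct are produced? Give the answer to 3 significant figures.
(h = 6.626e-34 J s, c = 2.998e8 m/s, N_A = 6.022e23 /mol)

2.73e21 molecules

Photon energy at 325 nm: hc/λ = (6.626e-34)(2.998e8)/(325e-9) = 6.112e-19 J.
Energy delivered: (0.699 W)(3880 s) = 2712 J.
Photons incident: 2712 / 6.112e-19 = 4.437e21, i.e. 4.437e21/6.022e23 = 0.007368 mol.
Product: Φ × n_abs = 0.615 × 0.007368 = 0.004531 mol.
As a count: 0.004531 × 6.022e23 = 2.73e21.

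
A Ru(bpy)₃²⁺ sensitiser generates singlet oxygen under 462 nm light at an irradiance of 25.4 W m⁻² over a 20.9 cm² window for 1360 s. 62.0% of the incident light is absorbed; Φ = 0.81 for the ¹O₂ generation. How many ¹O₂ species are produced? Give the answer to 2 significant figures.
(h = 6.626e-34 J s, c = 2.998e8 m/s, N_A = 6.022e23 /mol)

8.4e19 species

Photon energy at 462 nm: hc/λ = (6.626e-34)(2.998e8)/(462e-9) = 4.300e-19 J.
Energy delivered: (25.4 W m⁻²)(20.9e-4 m²)(1360 s) = 72.20 J.
Photons incident: 72.20 / 4.300e-19 = 1.679e20, i.e. 1.679e20/6.022e23 = 2.788e-4 mol.
Photons absorbed: 0.620 × 2.788e-4 = 1.729e-4 mol.
Product: Φ × n_abs = 0.81 × 1.729e-4 = 1.400e-4 mol.
As a count: 1.400e-4 × 6.022e23 = 8.4e19.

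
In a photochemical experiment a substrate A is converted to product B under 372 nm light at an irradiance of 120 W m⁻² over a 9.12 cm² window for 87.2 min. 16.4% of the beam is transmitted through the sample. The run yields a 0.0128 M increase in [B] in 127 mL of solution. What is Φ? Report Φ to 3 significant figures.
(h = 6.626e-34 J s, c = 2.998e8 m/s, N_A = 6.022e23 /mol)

Product: (0.0128 M)(0.127 L) = 0.001626 mol.
Photon energy at 372 nm: hc/λ = (6.626e-34)(2.998e8)/(372e-9) = 5.340e-19 J.
Energy delivered: (120 W m⁻²)(9.12e-4 m²)(5232 s) = 572.6 J.
Photons incident: 572.6 / 5.340e-19 = 1.072e21, i.e. 1.072e21/6.022e23 = 0.001780 mol.
Fraction absorbed: 1 − 16.4/100 = 0.8360.
Photons absorbed: 0.8360 × 0.001780 = 0.001488 mol.
Φ = 0.001626 mol / 0.001488 mol photons = 1.09.

Φ = 1.09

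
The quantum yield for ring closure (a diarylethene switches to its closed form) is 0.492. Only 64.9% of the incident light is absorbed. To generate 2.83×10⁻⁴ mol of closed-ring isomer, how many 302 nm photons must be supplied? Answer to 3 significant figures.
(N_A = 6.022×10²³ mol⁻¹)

Photons that must be absorbed: 2.83×10⁻⁴ / 0.492 = 5.752×10⁻⁴ mol.
Incident photons needed: 5.752×10⁻⁴ / 0.649 = 8.863×10⁻⁴ mol.
Photon count: 8.863×10⁻⁴ × 6.022×10²³ = 5.34×10²⁰.

5.34×10²⁰ photons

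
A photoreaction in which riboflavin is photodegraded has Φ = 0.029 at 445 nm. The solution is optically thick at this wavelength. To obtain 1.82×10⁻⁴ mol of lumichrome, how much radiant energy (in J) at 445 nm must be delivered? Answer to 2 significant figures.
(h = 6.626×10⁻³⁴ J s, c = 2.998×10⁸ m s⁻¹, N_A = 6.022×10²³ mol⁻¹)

Photons that must be absorbed: 1.82×10⁻⁴ / 0.029 = 0.006276 mol.
Photon energy: hc/λ = 4.464×10⁻¹⁹ J; per mole, 2.688×10⁵ J mol⁻¹.
Energy required: 0.006276 × 2.688×10⁵ = 1700 J.

1700 J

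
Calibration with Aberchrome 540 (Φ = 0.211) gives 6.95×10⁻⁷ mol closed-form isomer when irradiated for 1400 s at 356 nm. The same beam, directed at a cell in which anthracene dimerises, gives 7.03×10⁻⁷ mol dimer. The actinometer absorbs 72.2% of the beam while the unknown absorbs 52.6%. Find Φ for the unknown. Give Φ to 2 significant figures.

Photons absorbed by the actinometer: 6.95×10⁻⁷ / 0.211 = 3.294×10⁻⁶ mol.
Incident flux: 3.294×10⁻⁶ / 0.722 = 4.562×10⁻⁶ einstein.
Absorbed by unknown: 0.526 × 4.562×10⁻⁶ = 2.400×10⁻⁶ mol.
Φ(unknown) = 7.03×10⁻⁷ / 2.400×10⁻⁶ = 0.29.

Φ = 0.29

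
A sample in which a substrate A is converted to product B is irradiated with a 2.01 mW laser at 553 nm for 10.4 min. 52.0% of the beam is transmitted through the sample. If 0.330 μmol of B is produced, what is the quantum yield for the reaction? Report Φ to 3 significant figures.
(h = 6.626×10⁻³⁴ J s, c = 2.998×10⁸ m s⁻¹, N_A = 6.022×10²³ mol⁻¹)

Product: 0.330 μmol = 3.30×10⁻⁷ mol.
Photon energy at 553 nm: hc/λ = (6.626×10⁻³⁴)(2.998×10⁸)/(553×10⁻⁹) = 3.592×10⁻¹⁹ J.
Energy delivered: (2.01 mW)(624 s) = 1.254 J.
Photons incident: 1.254 / 3.592×10⁻¹⁹ = 3.491×10¹⁸, i.e. 3.491×10¹⁸/6.022×10²³ = 5.797×10⁻⁶ mol.
Fraction absorbed: 1 − 52.0/100 = 0.4800.
Photons absorbed: 0.4800 × 5.797×10⁻⁶ = 2.783×10⁻⁶ mol.
Φ = 3.30×10⁻⁷ mol / 2.783×10⁻⁶ mol photons = 0.119.

Φ = 0.119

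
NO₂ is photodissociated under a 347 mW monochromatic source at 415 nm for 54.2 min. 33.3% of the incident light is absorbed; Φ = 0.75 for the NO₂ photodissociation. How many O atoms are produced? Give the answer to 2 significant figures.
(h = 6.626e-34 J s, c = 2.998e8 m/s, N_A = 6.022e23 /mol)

Photon energy at 415 nm: hc/λ = (6.626e-34)(2.998e8)/(415e-9) = 4.787e-19 J.
Energy delivered: (347 mW)(3252 s) = 1128 J.
Photons incident: 1128 / 4.787e-19 = 2.356e21, i.e. 2.356e21/6.022e23 = 0.003912 mol.
Photons absorbed: 0.333 × 0.003912 = 0.001303 mol.
Product: Φ × n_abs = 0.75 × 0.001303 = 9.772e-4 mol.
As a count: 9.772e-4 × 6.022e23 = 5.9e20.

5.9e20 atoms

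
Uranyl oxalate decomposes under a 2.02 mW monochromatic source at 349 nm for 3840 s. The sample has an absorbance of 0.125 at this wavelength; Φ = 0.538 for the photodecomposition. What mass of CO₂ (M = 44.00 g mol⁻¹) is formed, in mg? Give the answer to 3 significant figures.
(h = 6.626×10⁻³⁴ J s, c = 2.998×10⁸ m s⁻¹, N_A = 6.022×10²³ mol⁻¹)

Photon energy at 349 nm: hc/λ = (6.626×10⁻³⁴)(2.998×10⁸)/(349×10⁻⁹) = 5.692×10⁻¹⁹ J.
Energy delivered: (2.02 mW)(3840 s) = 7.757 J.
Photons incident: 7.757 / 5.692×10⁻¹⁹ = 1.363×10¹⁹, i.e. 1.363×10¹⁹/6.022×10²³ = 2.263×10⁻⁵ mol.
Fraction absorbed: 1 − 10^(−0.125) = 0.2501.
Photons absorbed: 0.2501 × 2.263×10⁻⁵ = 5.660×10⁻⁶ mol.
Product: Φ × n_abs = 0.538 × 5.660×10⁻⁶ = 3.045×10⁻⁶ mol.
Mass: 3.045×10⁻⁶ × 44.00 = 1.340×10⁻⁴ g = 0.134 mg.

0.134 mg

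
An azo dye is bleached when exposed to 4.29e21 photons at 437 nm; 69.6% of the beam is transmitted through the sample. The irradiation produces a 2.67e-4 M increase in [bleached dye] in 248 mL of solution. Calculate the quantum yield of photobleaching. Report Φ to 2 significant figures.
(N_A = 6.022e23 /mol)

Product: (2.67e-4 M)(0.248 L) = 6.622e-5 mol.
Moles of photons: 4.29e21 / 6.022e23 = 0.007124 mol.
Fraction absorbed: 1 − 69.6/100 = 0.3040.
Photons absorbed: 0.3040 × 0.007124 = 0.002166 mol.
Φ = 6.622e-5 mol / 0.002166 mol photons = 0.031.

Φ = 0.031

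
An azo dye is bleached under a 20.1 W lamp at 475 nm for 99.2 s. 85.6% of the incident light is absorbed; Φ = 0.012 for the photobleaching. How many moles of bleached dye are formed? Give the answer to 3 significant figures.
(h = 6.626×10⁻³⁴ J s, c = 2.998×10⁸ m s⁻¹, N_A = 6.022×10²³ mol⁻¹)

8.13×10⁻⁵ mol

Photon energy at 475 nm: hc/λ = (6.626×10⁻³⁴)(2.998×10⁸)/(475×10⁻⁹) = 4.182×10⁻¹⁹ J.
Energy delivered: (20.1 W)(99.2 s) = 1994 J.
Photons incident: 1994 / 4.182×10⁻¹⁹ = 4.768×10²¹, i.e. 4.768×10²¹/6.022×10²³ = 0.007918 mol.
Photons absorbed: 0.856 × 0.007918 = 0.006778 mol.
Product: Φ × n_abs = 0.012 × 0.006778 = 8.134×10⁻⁵ mol.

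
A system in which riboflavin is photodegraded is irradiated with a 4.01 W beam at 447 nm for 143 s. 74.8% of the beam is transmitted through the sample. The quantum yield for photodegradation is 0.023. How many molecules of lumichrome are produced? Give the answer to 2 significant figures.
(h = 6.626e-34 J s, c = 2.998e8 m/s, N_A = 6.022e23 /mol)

7.5e18 molecules

Photon energy at 447 nm: hc/λ = (6.626e-34)(2.998e8)/(447e-9) = 4.444e-19 J.
Energy delivered: (4.01 W)(143 s) = 573.4 J.
Photons incident: 573.4 / 4.444e-19 = 1.290e21, i.e. 1.290e21/6.022e23 = 0.002142 mol.
Fraction absorbed: 1 − 74.8/100 = 0.2520.
Photons absorbed: 0.2520 × 0.002142 = 5.398e-4 mol.
Product: Φ × n_abs = 0.023 × 5.398e-4 = 1.242e-5 mol.
As a count: 1.242e-5 × 6.022e23 = 7.5e18.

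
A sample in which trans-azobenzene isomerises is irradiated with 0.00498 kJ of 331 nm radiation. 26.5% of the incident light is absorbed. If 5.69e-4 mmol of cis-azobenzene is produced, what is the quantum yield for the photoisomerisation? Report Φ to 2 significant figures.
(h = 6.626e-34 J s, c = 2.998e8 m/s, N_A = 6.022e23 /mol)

Product: 5.69e-4 mmol = 5.69e-7 mol.
Photon energy at 331 nm: hc/λ = (6.626e-34)(2.998e8)/(331e-9) = 6.001e-19 J.
Incident energy: 0.00498 kJ = 4.98 J.
Photons incident: 4.98 / 6.001e-19 = 8.299e18, i.e. 8.299e18/6.022e23 = 1.378e-5 mol.
Photons absorbed: 0.265 × 1.378e-5 = 3.652e-6 mol.
Φ = 5.69e-7 mol / 3.652e-6 mol photons = 0.16.

Φ = 0.16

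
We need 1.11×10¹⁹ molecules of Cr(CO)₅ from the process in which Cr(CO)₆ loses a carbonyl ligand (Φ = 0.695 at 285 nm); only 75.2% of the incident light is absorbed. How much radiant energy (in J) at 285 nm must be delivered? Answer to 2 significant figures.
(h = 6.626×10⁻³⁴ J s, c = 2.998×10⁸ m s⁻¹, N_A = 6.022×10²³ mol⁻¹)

Product: 1.11×10¹⁹ / 6.022×10²³ = 1.843×10⁻⁵ mol.
Photons that must be absorbed: 1.843×10⁻⁵ / 0.695 = 2.652×10⁻⁵ mol.
Incident photons needed: 2.652×10⁻⁵ / 0.752 = 3.527×10⁻⁵ mol.
Photon energy: hc/λ = 6.970×10⁻¹⁹ J; per mole, 4.197×10⁵ J mol⁻¹.
Energy required: 3.527×10⁻⁵ × 4.197×10⁵ = 15 J.

15 J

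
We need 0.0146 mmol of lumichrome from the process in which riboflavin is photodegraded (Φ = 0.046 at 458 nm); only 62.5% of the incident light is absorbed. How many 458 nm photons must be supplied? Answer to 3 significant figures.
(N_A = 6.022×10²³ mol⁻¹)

3.06×10²⁰ photons

Product: 0.0146 mmol = 1.46×10⁻⁵ mol.
Photons that must be absorbed: 1.46×10⁻⁵ / 0.046 = 3.174×10⁻⁴ mol.
Incident photons needed: 3.174×10⁻⁴ / 0.625 = 5.078×10⁻⁴ mol.
Photon count: 5.078×10⁻⁴ × 6.022×10²³ = 3.06×10²⁰.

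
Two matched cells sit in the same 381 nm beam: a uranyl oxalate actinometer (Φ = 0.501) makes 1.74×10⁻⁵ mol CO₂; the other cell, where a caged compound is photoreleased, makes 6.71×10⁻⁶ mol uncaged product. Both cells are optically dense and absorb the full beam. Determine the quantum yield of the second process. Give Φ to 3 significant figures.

Photons absorbed by the actinometer: 1.74×10⁻⁵ / 0.501 = 3.473×10⁻⁵ mol.
Φ(unknown) = 6.71×10⁻⁶ / 3.473×10⁻⁵ = 0.193.

Φ = 0.193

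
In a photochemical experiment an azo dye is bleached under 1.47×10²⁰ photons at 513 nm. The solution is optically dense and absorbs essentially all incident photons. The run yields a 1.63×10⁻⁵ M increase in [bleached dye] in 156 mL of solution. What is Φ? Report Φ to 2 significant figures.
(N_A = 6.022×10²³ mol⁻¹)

Φ = 0.010

Product: (1.63×10⁻⁵ M)(0.156 L) = 2.543×10⁻⁶ mol.
Moles of photons: 1.47×10²⁰ / 6.022×10²³ = 2.441×10⁻⁴ mol.
Φ = 2.543×10⁻⁶ mol / 2.441×10⁻⁴ mol photons = 0.010.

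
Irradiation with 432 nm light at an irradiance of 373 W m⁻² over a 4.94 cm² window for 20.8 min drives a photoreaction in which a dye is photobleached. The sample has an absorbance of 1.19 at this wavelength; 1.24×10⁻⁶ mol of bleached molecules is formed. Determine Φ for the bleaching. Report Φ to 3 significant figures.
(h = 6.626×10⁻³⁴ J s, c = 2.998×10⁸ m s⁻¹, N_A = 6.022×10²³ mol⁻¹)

Photon energy at 432 nm: hc/λ = (6.626×10⁻³⁴)(2.998×10⁸)/(432×10⁻⁹) = 4.598×10⁻¹⁹ J.
Energy delivered: (373 W m⁻²)(4.94×10⁻⁴ m²)(1248 s) = 230.0 J.
Photons incident: 230.0 / 4.598×10⁻¹⁹ = 5.002×10²⁰, i.e. 5.002×10²⁰/6.022×10²³ = 8.306×10⁻⁴ mol.
Fraction absorbed: 1 − 10^(−1.19) = 0.9354.
Photons absorbed: 0.9354 × 8.306×10⁻⁴ = 7.769×10⁻⁴ mol.
Φ = 1.24×10⁻⁶ mol / 7.769×10⁻⁴ mol photons = 0.00160.

Φ = 0.00160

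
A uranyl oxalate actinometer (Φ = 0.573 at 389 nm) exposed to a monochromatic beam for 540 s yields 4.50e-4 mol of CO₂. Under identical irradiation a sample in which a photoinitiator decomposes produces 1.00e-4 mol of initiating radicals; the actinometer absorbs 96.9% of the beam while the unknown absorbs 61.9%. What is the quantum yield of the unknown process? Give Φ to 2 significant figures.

Photons absorbed by the actinometer: 4.50e-4 / 0.573 = 7.853e-4 mol.
Incident flux: 7.853e-4 / 0.969 = 8.104e-4 einstein.
Absorbed by unknown: 0.619 × 8.104e-4 = 5.016e-4 mol.
Φ(unknown) = 1.00e-4 / 5.016e-4 = 0.20.

Φ = 0.20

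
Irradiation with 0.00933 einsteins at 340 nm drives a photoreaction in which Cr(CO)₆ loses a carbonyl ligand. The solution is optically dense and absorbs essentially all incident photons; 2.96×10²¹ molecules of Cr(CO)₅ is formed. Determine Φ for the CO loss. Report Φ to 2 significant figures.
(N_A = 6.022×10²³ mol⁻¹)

Product: 2.96×10²¹ / 6.022×10²³ = 0.004915 mol.
Φ = 0.004915 mol / 0.00933 mol photons = 0.53.

Φ = 0.53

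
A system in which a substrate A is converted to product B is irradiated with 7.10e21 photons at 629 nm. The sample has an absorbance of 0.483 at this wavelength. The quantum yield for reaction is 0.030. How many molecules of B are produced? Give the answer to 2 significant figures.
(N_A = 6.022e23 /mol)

1.4e20 molecules

Moles of photons: 7.10e21 / 6.022e23 = 0.01179 mol.
Fraction absorbed: 1 − 10^(−0.483) = 0.6711.
Photons absorbed: 0.6711 × 0.01179 = 0.007912 mol.
Product: Φ × n_abs = 0.030 × 0.007912 = 2.374e-4 mol.
As a count: 2.374e-4 × 6.022e23 = 1.4e20.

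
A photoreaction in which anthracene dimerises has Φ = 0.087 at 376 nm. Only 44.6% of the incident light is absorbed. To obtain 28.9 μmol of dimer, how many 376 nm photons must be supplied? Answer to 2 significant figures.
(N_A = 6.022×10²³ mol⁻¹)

Product: 28.9 μmol = 2.89×10⁻⁵ mol.
Photons that must be absorbed: 2.89×10⁻⁵ / 0.087 = 3.322×10⁻⁴ mol.
Incident photons needed: 3.322×10⁻⁴ / 0.446 = 7.448×10⁻⁴ mol.
Photon count: 7.448×10⁻⁴ × 6.022×10²³ = 4.5×10²⁰.

4.5×10²⁰ photons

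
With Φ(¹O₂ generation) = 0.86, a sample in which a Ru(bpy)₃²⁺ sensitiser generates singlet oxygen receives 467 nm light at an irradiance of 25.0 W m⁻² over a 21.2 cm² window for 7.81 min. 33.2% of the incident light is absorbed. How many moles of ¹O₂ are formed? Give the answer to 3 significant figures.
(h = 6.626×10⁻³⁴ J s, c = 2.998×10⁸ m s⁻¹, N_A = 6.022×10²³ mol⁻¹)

2.77×10⁻⁵ mol

Photon energy at 467 nm: hc/λ = (6.626×10⁻³⁴)(2.998×10⁸)/(467×10⁻⁹) = 4.254×10⁻¹⁹ J.
Energy delivered: (25.0 W m⁻²)(21.2×10⁻⁴ m²)(468.6 s) = 24.84 J.
Photons incident: 24.84 / 4.254×10⁻¹⁹ = 5.839×10¹⁹, i.e. 5.839×10¹⁹/6.022×10²³ = 9.696×10⁻⁵ mol.
Photons absorbed: 0.332 × 9.696×10⁻⁵ = 3.219×10⁻⁵ mol.
Product: Φ × n_abs = 0.86 × 3.219×10⁻⁵ = 2.768×10⁻⁵ mol.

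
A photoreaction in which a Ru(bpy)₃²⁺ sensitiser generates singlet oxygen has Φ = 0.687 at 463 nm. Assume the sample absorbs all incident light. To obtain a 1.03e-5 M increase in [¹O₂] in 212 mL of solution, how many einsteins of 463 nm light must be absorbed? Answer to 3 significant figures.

3.18e-6 einstein

Product: (1.03e-5 M)(0.212 L) = 2.184e-6 mol.
Photons that must be absorbed: 2.184e-6 / 0.687 = 3.179e-6 mol.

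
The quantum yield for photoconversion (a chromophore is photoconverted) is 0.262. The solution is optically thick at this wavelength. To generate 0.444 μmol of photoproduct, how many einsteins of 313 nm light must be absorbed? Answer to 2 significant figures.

1.7×10⁻⁶ einstein

Product: 0.444 μmol = 4.44×10⁻⁷ mol.
Photons that must be absorbed: 4.44×10⁻⁷ / 0.262 = 1.695×10⁻⁶ mol.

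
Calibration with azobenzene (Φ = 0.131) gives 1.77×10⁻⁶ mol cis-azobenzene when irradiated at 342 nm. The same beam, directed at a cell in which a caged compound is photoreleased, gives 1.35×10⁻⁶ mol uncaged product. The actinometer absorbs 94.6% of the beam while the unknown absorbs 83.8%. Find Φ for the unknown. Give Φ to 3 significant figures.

Φ = 0.113

Photons absorbed by the actinometer: 1.77×10⁻⁶ / 0.131 = 1.351×10⁻⁵ mol.
Incident flux: 1.351×10⁻⁵ / 0.946 = 1.428×10⁻⁵ einstein.
Absorbed by unknown: 0.838 × 1.428×10⁻⁵ = 1.197×10⁻⁵ mol.
Φ(unknown) = 1.35×10⁻⁶ / 1.197×10⁻⁵ = 0.113.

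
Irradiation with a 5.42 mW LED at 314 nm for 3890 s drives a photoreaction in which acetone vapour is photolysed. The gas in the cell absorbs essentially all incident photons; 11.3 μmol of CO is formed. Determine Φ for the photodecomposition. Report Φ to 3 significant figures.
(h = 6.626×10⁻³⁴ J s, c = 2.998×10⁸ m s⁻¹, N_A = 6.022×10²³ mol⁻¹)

Product: 11.3 μmol = 1.13×10⁻⁵ mol.
Photon energy at 314 nm: hc/λ = (6.626×10⁻³⁴)(2.998×10⁸)/(314×10⁻⁹) = 6.326×10⁻¹⁹ J.
Energy delivered: (5.42 mW)(3890 s) = 21.08 J.
Photons incident: 21.08 / 6.326×10⁻¹⁹ = 3.332×10¹⁹, i.e. 3.332×10¹⁹/6.022×10²³ = 5.533×10⁻⁵ mol.
Φ = 1.13×10⁻⁵ mol / 5.533×10⁻⁵ mol photons = 0.204.

Φ = 0.204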